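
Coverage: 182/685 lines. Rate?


Coverage = covered / total * 100
Coverage = 182 / 685 * 100
Coverage = 26.57%

26.57%


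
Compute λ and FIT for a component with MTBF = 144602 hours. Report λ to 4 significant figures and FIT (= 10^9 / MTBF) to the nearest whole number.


Formula: λ = 1 / MTBF; FIT = λ × 1e9 = 1e9 / MTBF
λ = 1 / 144602 ≈ 6.916e-06 failures/hour
FIT = 1e9 / 144602 ≈ 6916 failures per 1e9 hours (nearest whole number)

λ = 6.916e-06 /h, FIT = 6916


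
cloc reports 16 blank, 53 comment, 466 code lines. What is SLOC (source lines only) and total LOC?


Total LOC = blank + comment + code
Total LOC = 16 + 53 + 466 = 535
SLOC (source only) = code = 466

Total LOC: 535, SLOC: 466


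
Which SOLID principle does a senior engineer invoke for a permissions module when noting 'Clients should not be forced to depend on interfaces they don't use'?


This describes the Interface Segregation Principle (ISP)

Interface Segregation Principle (ISP)


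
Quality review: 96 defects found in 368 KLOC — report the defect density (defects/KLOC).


Defect density = defects / KLOC
Defect density = 96 / 368
Defect density = 0.261 defects/KLOC

0.261 defects/KLOC


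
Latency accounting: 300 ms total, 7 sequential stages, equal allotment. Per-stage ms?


Formula: per_stage = total_budget / stages
per_stage = 300 / 7
per_stage = 42.86 ms

42.86 ms


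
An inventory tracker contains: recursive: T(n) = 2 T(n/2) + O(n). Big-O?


Reasoning: master theorem case 2 (merge-sort recurrence)
Complexity: O(n log n)

O(n log n)


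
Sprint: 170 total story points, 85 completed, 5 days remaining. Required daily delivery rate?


Formula: Required rate = Remaining points / Days left
Remaining = 170 - 85 = 85 points
Required rate = 85 / 5 = 17.0 points/day

17.0 points/day


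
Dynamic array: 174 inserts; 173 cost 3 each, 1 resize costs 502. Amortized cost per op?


Formula: Amortized cost = Total cost / Operations
Total cost = (173 * 3) + (1 * 502)
Total cost = 519 + 502 = 1021
Amortized = 1021 / 174 = 5.8678

5.8678


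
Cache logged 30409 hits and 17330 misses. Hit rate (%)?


Formula: hit rate = hits / (hits + misses) * 100
hit rate = 30409 / (30409 + 17330) * 100
hit rate = 30409 / 47739 * 100
hit rate = 63.7%

63.7%


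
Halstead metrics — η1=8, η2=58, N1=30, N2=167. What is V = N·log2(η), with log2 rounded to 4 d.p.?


Formula: V = N * log2(η), where N = N1 + N2 and η = η1 + η2
η = 8 + 58 = 66
N = 30 + 167 = 197
log2(66) ≈ 6.0444
V = 197 * 6.0444 = 1190.75

1190.75


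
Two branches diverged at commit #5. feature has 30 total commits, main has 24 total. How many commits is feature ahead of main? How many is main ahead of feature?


Common ancestor: commit #5
feature commits after divergence: 30 - 5 = 25
main commits after divergence: 24 - 5 = 19
feature is 25 commits ahead of main
main is 19 commits ahead of feature

feature ahead: 25, main ahead: 19


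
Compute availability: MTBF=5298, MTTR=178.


Availability = MTBF / (MTBF + MTTR)
Availability = 5298 / (5298 + 178)
Availability = 5298 / 5476
Availability = 96.7495%

96.7495%


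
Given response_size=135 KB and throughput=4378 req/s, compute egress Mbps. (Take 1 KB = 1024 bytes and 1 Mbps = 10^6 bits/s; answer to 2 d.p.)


Formula: Mbps = payload_bytes * RPS * 8 / 1e6
Payload per request = 135 KB = 135 * 1024 = 138240 bytes
Total bytes/sec = 138240 * 4378 = 605214720
Total bits/sec = 605214720 * 8 = 4841717760
Mbps = 4841717760 / 1e6 = 4841.72

4841.72 Mbps


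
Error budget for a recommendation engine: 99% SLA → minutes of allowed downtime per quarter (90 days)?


Formula: allowed downtime = period * (100 - SLA) / 100
Period (quarter (90 days)) = 129600 minutes
Unavailability fraction = (100 - 99.0) / 100
Allowed downtime = 129600 * (100 - 99.0) / 100
Allowed downtime = 1296.0 minutes

1296.0 minutes


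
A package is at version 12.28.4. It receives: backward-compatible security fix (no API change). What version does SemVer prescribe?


Current: 12.28.4
Change category: 'backward-compatible security fix (no API change)' → patch bump
SemVer rule: patch bump → increment PATCH (MAJOR and MINOR unchanged)
New: 12.28.5

12.28.5


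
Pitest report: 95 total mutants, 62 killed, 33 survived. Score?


Mutation score = killed / total * 100
Mutation score = 62 / 95 * 100
Mutation score = 65.26%

65.26%


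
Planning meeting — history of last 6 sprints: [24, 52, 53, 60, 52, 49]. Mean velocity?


Formula: Avg velocity = Total points / Number of sprints
Points: [24, 52, 53, 60, 52, 49]
Sum = 24 + 52 + 53 + 60 + 52 + 49 = 290
Avg velocity = 290 / 6 = 48.33 points/sprint

48.33 points/sprint


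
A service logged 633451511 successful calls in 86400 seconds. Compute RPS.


Formula: throughput = requests / seconds
throughput = 633451511 / 86400
throughput = 7331.61 requests/second

7331.61 requests/second


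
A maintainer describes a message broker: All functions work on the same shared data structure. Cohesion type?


Reasoning: Functions share data
Type: Communicational cohesion

Communicational cohesion


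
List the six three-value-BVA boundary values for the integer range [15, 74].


Range: [15, 74]
Boundaries: just below min, min, min+1, max-1, max, just above max
Values: [14, 15, 16, 73, 74, 75]

[14, 15, 16, 73, 74, 75]


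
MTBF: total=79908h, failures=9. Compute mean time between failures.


Formula: MTBF = Total operating time / Number of failures
MTBF = 79908 / 9
MTBF = 8878.67 hours

8878.67 hours


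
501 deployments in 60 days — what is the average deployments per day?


Formula: deployments per day = releases / days
= 501 / 60
= 8.35 deploys/day
(equivalently, 58.45 deploys/week)

8.35 deploys/day


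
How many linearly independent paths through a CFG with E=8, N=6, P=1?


Formula: V(G) = E - N + 2P
V(G) = 8 - 6 + 2*1
V(G) = 2 + 2
V(G) = 4

4


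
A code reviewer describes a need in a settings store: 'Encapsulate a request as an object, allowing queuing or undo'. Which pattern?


This matches the Command pattern

Command


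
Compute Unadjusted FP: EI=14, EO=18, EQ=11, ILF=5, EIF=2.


UFP = EI*4 + EO*5 + EQ*4 + ILF*10 + EIF*7
UFP = 14*4 + 18*5 + 11*4 + 5*10 + 2*7
UFP = 56 + 90 + 44 + 50 + 14
UFP = 254

254


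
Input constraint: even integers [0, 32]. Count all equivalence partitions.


Constraint: even integers in [0, 32]
Class 1: x < 0 — out-of-range invalid
Class 2: x in [0,32] but odd — wrong type invalid
Class 3: x in [0,32] and even — valid
Class 4: x > 32 — out-of-range invalid
Total equivalence classes: 4

4 equivalence classes


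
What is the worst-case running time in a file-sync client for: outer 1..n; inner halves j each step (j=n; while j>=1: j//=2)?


Reasoning: n times log n
Complexity: O(n log n)

O(n log n)


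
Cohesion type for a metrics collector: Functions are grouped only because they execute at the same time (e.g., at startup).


Reasoning: Related by timing only
Type: Temporal cohesion

Temporal cohesion


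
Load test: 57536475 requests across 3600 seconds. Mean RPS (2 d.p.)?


Formula: throughput = requests / seconds
throughput = 57536475 / 3600
throughput = 15982.35 requests/second

15982.35 requests/second


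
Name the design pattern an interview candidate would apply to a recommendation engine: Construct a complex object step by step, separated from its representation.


This matches the Builder pattern

Builder


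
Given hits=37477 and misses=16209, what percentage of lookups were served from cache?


Formula: hit rate = hits / (hits + misses) * 100
hit rate = 37477 / (37477 + 16209) * 100
hit rate = 37477 / 53686 * 100
hit rate = 69.81%

69.81%


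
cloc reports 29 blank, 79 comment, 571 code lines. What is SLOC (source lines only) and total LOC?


Total LOC = blank + comment + code
Total LOC = 29 + 79 + 571 = 679
SLOC (source only) = code = 571

Total LOC: 679, SLOC: 571


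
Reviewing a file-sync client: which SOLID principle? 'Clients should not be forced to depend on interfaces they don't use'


This describes the Interface Segregation Principle (ISP)

Interface Segregation Principle (ISP)


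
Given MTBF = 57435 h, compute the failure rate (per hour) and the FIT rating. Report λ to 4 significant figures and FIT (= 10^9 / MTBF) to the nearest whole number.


Formula: λ = 1 / MTBF; FIT = λ × 1e9 = 1e9 / MTBF
λ = 1 / 57435 ≈ 1.741e-05 failures/hour
FIT = 1e9 / 57435 ≈ 17411 failures per 1e9 hours (nearest whole number)

λ = 1.741e-05 /h, FIT = 17411


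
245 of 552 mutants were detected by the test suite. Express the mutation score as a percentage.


Mutation score = killed / total * 100
Mutation score = 245 / 552 * 100
Mutation score = 44.38%

44.38%


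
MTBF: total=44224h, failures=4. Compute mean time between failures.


Formula: MTBF = Total operating time / Number of failures
MTBF = 44224 / 4
MTBF = 11056.0 hours

11056.0 hours


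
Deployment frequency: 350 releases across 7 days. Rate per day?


Formula: deployments per day = releases / days
= 350 / 7
= 50.0 deploys/day
(equivalently, 350.0 deploys/week)

50.0 deploys/day


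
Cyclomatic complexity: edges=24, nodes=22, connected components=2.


Formula: V(G) = E - N + 2P
V(G) = 24 - 22 + 2*2
V(G) = 2 + 4
V(G) = 6

6


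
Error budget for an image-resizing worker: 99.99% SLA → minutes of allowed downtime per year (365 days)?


Formula: allowed downtime = period * (100 - SLA) / 100
Period (year (365 days)) = 525600 minutes
Unavailability fraction = (100 - 99.99) / 100
Allowed downtime = 525600 * (100 - 99.99) / 100
Allowed downtime = 52.56 minutes

52.56 minutes


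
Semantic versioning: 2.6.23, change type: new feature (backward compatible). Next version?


Current: 2.6.23
Change category: 'new feature (backward compatible)' → minor bump
SemVer rule: minor bump → increment MINOR, reset PATCH to 0 (MAJOR unchanged)
New: 2.7.0

2.7.0


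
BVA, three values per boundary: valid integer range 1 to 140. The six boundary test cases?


Range: [1, 140]
Boundaries: just below min, min, min+1, max-1, max, just above max
Values: [0, 1, 2, 139, 140, 141]

[0, 1, 2, 139, 140, 141]


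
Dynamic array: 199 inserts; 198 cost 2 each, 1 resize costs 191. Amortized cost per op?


Formula: Amortized cost = Total cost / Operations
Total cost = (198 * 2) + (1 * 191)
Total cost = 396 + 191 = 587
Amortized = 587 / 199 = 2.9497

2.9497


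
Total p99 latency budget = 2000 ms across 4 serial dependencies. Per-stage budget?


Formula: per_stage = total_budget / stages
per_stage = 2000 / 4
per_stage = 500.0 ms

500.0 ms


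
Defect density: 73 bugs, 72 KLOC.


Defect density = defects / KLOC
Defect density = 73 / 72
Defect density = 1.014 defects/KLOC

1.014 defects/KLOC


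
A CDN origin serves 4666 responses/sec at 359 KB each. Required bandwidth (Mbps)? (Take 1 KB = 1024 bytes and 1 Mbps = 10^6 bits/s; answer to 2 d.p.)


Formula: Mbps = payload_bytes * RPS * 8 / 1e6
Payload per request = 359 KB = 359 * 1024 = 367616 bytes
Total bytes/sec = 367616 * 4666 = 1715296256
Total bits/sec = 1715296256 * 8 = 13722370048
Mbps = 13722370048 / 1e6 = 13722.37

13722.37 Mbps


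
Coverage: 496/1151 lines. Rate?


Coverage = covered / total * 100
Coverage = 496 / 1151 * 100
Coverage = 43.09%

43.09%


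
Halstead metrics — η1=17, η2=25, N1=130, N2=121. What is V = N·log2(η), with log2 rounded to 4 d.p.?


Formula: V = N * log2(η), where N = N1 + N2 and η = η1 + η2
η = 17 + 25 = 42
N = 130 + 121 = 251
log2(42) ≈ 5.3923
V = 251 * 5.3923 = 1353.47

1353.47


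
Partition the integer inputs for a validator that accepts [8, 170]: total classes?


Valid range: [8, 170]
Class 1: x < 8 — invalid
Class 2: 8 ≤ x ≤ 170 — valid
Class 3: x > 170 — invalid
Total equivalence classes: 3

3 equivalence classes


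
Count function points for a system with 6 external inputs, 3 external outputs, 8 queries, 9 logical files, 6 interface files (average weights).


UFP = EI*4 + EO*5 + EQ*4 + ILF*10 + EIF*7
UFP = 6*4 + 3*5 + 8*4 + 9*10 + 6*7
UFP = 24 + 15 + 32 + 90 + 42
UFP = 203

203


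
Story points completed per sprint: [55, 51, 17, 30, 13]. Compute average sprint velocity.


Formula: Avg velocity = Total points / Number of sprints
Points: [55, 51, 17, 30, 13]
Sum = 55 + 51 + 17 + 30 + 13 = 166
Avg velocity = 166 / 5 = 33.2 points/sprint

33.2 points/sprint


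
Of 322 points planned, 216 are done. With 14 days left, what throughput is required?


Formula: Required rate = Remaining points / Days left
Remaining = 322 - 216 = 106 points
Required rate = 106 / 14 = 7.57 points/day

7.57 points/day


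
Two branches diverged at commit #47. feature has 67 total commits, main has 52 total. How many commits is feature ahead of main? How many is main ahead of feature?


Common ancestor: commit #47
feature commits after divergence: 67 - 47 = 20
main commits after divergence: 52 - 47 = 5
feature is 20 commits ahead of main
main is 5 commits ahead of feature

feature ahead: 20, main ahead: 5


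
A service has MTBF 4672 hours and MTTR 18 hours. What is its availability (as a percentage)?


Availability = MTBF / (MTBF + MTTR)
Availability = 4672 / (4672 + 18)
Availability = 4672 / 4690
Availability = 99.6162%

99.6162%


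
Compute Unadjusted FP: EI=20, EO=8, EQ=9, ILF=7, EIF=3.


UFP = EI*4 + EO*5 + EQ*4 + ILF*10 + EIF*7
UFP = 20*4 + 8*5 + 9*4 + 7*10 + 3*7
UFP = 80 + 40 + 36 + 70 + 21
UFP = 247

247


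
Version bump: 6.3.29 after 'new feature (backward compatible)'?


Current: 6.3.29
Change category: 'new feature (backward compatible)' → minor bump
SemVer rule: minor bump → increment MINOR, reset PATCH to 0 (MAJOR unchanged)
New: 6.4.0

6.4.0


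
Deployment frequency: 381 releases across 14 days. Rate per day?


Formula: deployments per day = releases / days
= 381 / 14
= 27.214 deploys/day
(equivalently, 190.5 deploys/week)

27.214 deploys/day


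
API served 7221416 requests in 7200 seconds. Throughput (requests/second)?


Formula: throughput = requests / seconds
throughput = 7221416 / 7200
throughput = 1002.97 requests/second

1002.97 requests/second


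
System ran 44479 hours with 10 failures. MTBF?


Formula: MTBF = Total operating time / Number of failures
MTBF = 44479 / 10
MTBF = 4447.9 hours

4447.9 hours


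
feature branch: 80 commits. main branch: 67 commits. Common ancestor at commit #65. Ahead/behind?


Common ancestor: commit #65
feature commits after divergence: 80 - 65 = 15
main commits after divergence: 67 - 65 = 2
feature is 15 commits ahead of main
main is 2 commits ahead of feature

feature ahead: 15, main ahead: 2


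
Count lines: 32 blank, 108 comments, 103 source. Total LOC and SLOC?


Total LOC = blank + comment + code
Total LOC = 32 + 108 + 103 = 243
SLOC (source only) = code = 103

Total LOC: 243, SLOC: 103


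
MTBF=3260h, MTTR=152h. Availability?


Availability = MTBF / (MTBF + MTTR)
Availability = 3260 / (3260 + 152)
Availability = 3260 / 3412
Availability = 95.5451%

95.5451%


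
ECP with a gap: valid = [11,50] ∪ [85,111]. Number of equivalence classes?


Valid ranges: [11,50] and [85,111]
Class 1: x < 11 — invalid
Class 2: 11 ≤ x ≤ 50 — valid
Class 3: 50 < x < 85 — invalid (gap between ranges)
Class 4: 85 ≤ x ≤ 111 — valid
Class 5: x > 111 — invalid
Total equivalence classes: 5

5 equivalence classes


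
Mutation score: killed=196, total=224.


Mutation score = killed / total * 100
Mutation score = 196 / 224 * 100
Mutation score = 87.5%

87.5%


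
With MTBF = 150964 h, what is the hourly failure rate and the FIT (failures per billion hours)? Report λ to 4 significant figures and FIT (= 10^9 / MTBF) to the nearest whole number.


Formula: λ = 1 / MTBF; FIT = λ × 1e9 = 1e9 / MTBF
λ = 1 / 150964 ≈ 6.624e-06 failures/hour
FIT = 1e9 / 150964 ≈ 6624 failures per 1e9 hours (nearest whole number)

λ = 6.624e-06 /h, FIT = 6624


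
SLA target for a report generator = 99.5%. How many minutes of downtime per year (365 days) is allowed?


Formula: allowed downtime = period * (100 - SLA) / 100
Period (year (365 days)) = 525600 minutes
Unavailability fraction = (100 - 99.5) / 100
Allowed downtime = 525600 * (100 - 99.5) / 100
Allowed downtime = 2628.0 minutes

2628.0 minutes


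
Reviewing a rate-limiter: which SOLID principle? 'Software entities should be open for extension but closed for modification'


This describes the Open/Closed Principle (OCP)

Open/Closed Principle (OCP)


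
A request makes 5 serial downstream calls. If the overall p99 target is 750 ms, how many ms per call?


Formula: per_stage = total_budget / stages
per_stage = 750 / 5
per_stage = 150.0 ms

150.0 ms


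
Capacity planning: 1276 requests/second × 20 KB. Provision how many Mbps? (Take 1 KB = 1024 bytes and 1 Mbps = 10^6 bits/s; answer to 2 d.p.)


Formula: Mbps = payload_bytes * RPS * 8 / 1e6
Payload per request = 20 KB = 20 * 1024 = 20480 bytes
Total bytes/sec = 20480 * 1276 = 26132480
Total bits/sec = 26132480 * 8 = 209059840
Mbps = 209059840 / 1e6 = 209.06

209.06 Mbps


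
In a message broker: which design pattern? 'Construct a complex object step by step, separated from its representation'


This matches the Builder pattern

Builder


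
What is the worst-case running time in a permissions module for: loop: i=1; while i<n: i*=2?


Reasoning: i doubles each step so iterations are log2(n)
Complexity: O(log n)

O(log n)


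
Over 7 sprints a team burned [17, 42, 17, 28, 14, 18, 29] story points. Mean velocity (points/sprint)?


Formula: Avg velocity = Total points / Number of sprints
Points: [17, 42, 17, 28, 14, 18, 29]
Sum = 17 + 42 + 17 + 28 + 14 + 18 + 29 = 165
Avg velocity = 165 / 7 = 23.57 points/sprint

23.57 points/sprint


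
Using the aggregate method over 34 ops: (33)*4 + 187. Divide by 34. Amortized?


Formula: Amortized cost = Total cost / Operations
Total cost = (33 * 4) + (1 * 187)
Total cost = 132 + 187 = 319
Amortized = 319 / 34 = 9.3824

9.3824


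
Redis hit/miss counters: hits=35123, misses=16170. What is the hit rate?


Formula: hit rate = hits / (hits + misses) * 100
hit rate = 35123 / (35123 + 16170) * 100
hit rate = 35123 / 51293 * 100
hit rate = 68.48%

68.48%


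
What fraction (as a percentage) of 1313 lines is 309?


Coverage = covered / total * 100
Coverage = 309 / 1313 * 100
Coverage = 23.53%

23.53%


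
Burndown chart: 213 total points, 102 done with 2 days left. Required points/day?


Formula: Required rate = Remaining points / Days left
Remaining = 213 - 102 = 111 points
Required rate = 111 / 2 = 55.5 points/day

55.5 points/day


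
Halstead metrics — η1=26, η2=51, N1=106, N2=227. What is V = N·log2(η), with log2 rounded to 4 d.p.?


Formula: V = N * log2(η), where N = N1 + N2 and η = η1 + η2
η = 26 + 51 = 77
N = 106 + 227 = 333
log2(77) ≈ 6.2668
V = 333 * 6.2668 = 2086.84

2086.84


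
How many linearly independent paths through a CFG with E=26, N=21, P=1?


Formula: V(G) = E - N + 2P
V(G) = 26 - 21 + 2*1
V(G) = 5 + 2
V(G) = 7

7


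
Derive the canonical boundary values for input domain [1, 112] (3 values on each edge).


Range: [1, 112]
Boundaries: just below min, min, min+1, max-1, max, just above max
Values: [0, 1, 2, 111, 112, 113]

[0, 1, 2, 111, 112, 113]


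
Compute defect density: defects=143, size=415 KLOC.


Defect density = defects / KLOC
Defect density = 143 / 415
Defect density = 0.345 defects/KLOC

0.345 defects/KLOC


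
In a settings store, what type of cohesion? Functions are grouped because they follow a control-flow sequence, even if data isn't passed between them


Reasoning: Grouped by order of execution within a routine, not by data flow
Type: Procedural cohesion

Procedural cohesion


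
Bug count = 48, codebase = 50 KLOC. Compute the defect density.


Defect density = defects / KLOC
Defect density = 48 / 50
Defect density = 0.96 defects/KLOC

0.96 defects/KLOC


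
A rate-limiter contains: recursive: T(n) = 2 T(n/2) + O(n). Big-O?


Reasoning: master theorem case 2 (merge-sort recurrence)
Complexity: O(n log n)

O(n log n)


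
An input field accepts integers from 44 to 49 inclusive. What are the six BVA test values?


Range: [44, 49]
Boundaries: just below min, min, min+1, max-1, max, just above max
Values: [43, 44, 45, 48, 49, 50]

[43, 44, 45, 48, 49, 50]


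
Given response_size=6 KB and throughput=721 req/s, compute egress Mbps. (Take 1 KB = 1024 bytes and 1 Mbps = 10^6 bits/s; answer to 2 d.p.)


Formula: Mbps = payload_bytes * RPS * 8 / 1e6
Payload per request = 6 KB = 6 * 1024 = 6144 bytes
Total bytes/sec = 6144 * 721 = 4429824
Total bits/sec = 4429824 * 8 = 35438592
Mbps = 35438592 / 1e6 = 35.44

35.44 Mbps


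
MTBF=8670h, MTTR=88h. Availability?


Availability = MTBF / (MTBF + MTTR)
Availability = 8670 / (8670 + 88)
Availability = 8670 / 8758
Availability = 98.9952%

98.9952%


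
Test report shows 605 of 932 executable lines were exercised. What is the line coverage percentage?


Coverage = covered / total * 100
Coverage = 605 / 932 * 100
Coverage = 64.91%

64.91%


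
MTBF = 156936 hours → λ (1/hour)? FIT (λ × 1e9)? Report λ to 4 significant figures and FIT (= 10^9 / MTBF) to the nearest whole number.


Formula: λ = 1 / MTBF; FIT = λ × 1e9 = 1e9 / MTBF
λ = 1 / 156936 ≈ 6.372e-06 failures/hour
FIT = 1e9 / 156936 ≈ 6372 failures per 1e9 hours (nearest whole number)

λ = 6.372e-06 /h, FIT = 6372


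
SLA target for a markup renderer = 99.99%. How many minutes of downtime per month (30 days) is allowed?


Formula: allowed downtime = period * (100 - SLA) / 100
Period (month (30 days)) = 43200 minutes
Unavailability fraction = (100 - 99.99) / 100
Allowed downtime = 43200 * (100 - 99.99) / 100
Allowed downtime = 4.32 minutes

4.32 minutes


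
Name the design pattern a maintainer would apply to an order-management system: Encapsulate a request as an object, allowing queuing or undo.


This matches the Command pattern

Command


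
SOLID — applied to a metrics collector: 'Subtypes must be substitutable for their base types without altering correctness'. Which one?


This describes the Liskov Substitution Principle (LSP)

Liskov Substitution Principle (LSP)


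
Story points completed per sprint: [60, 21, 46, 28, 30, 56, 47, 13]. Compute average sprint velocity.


Formula: Avg velocity = Total points / Number of sprints
Points: [60, 21, 46, 28, 30, 56, 47, 13]
Sum = 60 + 21 + 46 + 28 + 30 + 56 + 47 + 13 = 301
Avg velocity = 301 / 8 = 37.63 points/sprint

37.63 points/sprint


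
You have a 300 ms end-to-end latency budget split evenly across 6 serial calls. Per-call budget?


Formula: per_stage = total_budget / stages
per_stage = 300 / 6
per_stage = 50.0 ms

50.0 ms


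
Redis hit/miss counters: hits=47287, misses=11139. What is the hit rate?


Formula: hit rate = hits / (hits + misses) * 100
hit rate = 47287 / (47287 + 11139) * 100
hit rate = 47287 / 58426 * 100
hit rate = 80.93%

80.93%


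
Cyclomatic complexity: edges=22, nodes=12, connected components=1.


Formula: V(G) = E - N + 2P
V(G) = 22 - 12 + 2*1
V(G) = 10 + 2
V(G) = 12

12


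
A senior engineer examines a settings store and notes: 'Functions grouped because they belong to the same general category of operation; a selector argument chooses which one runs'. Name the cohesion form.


Reasoning: Grouped by category of activity, not by data or sequence
Type: Logical cohesion

Logical cohesion


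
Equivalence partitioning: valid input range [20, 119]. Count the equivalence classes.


Valid range: [20, 119]
Class 1: x < 20 — invalid
Class 2: 20 ≤ x ≤ 119 — valid
Class 3: x > 119 — invalid
Total equivalence classes: 3

3 equivalence classes


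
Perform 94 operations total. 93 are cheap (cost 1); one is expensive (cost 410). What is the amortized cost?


Formula: Amortized cost = Total cost / Operations
Total cost = (93 * 1) + (1 * 410)
Total cost = 93 + 410 = 503
Amortized = 503 / 94 = 5.3511

5.3511


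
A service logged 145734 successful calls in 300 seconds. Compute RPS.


Formula: throughput = requests / seconds
throughput = 145734 / 300
throughput = 485.78 requests/second

485.78 requests/second


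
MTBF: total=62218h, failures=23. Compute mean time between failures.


Formula: MTBF = Total operating time / Number of failures
MTBF = 62218 / 23
MTBF = 2705.13 hours

2705.13 hours


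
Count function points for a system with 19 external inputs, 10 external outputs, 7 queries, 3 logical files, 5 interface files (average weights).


UFP = EI*4 + EO*5 + EQ*4 + ILF*10 + EIF*7
UFP = 19*4 + 10*5 + 7*4 + 3*10 + 5*7
UFP = 76 + 50 + 28 + 30 + 35
UFP = 219

219


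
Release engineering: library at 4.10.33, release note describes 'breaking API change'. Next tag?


Current: 4.10.33
Change category: 'breaking API change' → major bump
SemVer rule: major bump → increment MAJOR, reset MINOR and PATCH to 0
New: 5.0.0

5.0.0


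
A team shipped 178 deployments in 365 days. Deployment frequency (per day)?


Formula: deployments per day = releases / days
= 178 / 365
= 0.488 deploys/day
(equivalently, 3.41 deploys/week)

0.488 deploys/day


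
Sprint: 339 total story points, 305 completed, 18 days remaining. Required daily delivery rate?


Formula: Required rate = Remaining points / Days left
Remaining = 339 - 305 = 34 points
Required rate = 34 / 18 = 1.89 points/day

1.89 points/day


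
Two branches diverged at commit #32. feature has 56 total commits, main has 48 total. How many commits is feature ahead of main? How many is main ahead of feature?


Common ancestor: commit #32
feature commits after divergence: 56 - 32 = 24
main commits after divergence: 48 - 32 = 16
feature is 24 commits ahead of main
main is 16 commits ahead of feature

feature ahead: 24, main ahead: 16


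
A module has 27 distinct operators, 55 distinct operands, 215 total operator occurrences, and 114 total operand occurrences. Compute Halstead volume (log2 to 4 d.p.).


Formula: V = N * log2(η), where N = N1 + N2 and η = η1 + η2
η = 27 + 55 = 82
N = 215 + 114 = 329
log2(82) ≈ 6.3576
V = 329 * 6.3576 = 2091.65

2091.65


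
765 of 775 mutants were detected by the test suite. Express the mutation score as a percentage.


Mutation score = killed / total * 100
Mutation score = 765 / 775 * 100
Mutation score = 98.71%

98.71%


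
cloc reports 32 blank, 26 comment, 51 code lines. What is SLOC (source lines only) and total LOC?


Total LOC = blank + comment + code
Total LOC = 32 + 26 + 51 = 109
SLOC (source only) = code = 51

Total LOC: 109, SLOC: 51


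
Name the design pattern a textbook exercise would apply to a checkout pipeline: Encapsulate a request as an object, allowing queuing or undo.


This matches the Command pattern

Command


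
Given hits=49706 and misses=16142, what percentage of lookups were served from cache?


Formula: hit rate = hits / (hits + misses) * 100
hit rate = 49706 / (49706 + 16142) * 100
hit rate = 49706 / 65848 * 100
hit rate = 75.49%

75.49%


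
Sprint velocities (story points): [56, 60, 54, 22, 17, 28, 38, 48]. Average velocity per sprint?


Formula: Avg velocity = Total points / Number of sprints
Points: [56, 60, 54, 22, 17, 28, 38, 48]
Sum = 56 + 60 + 54 + 22 + 17 + 28 + 38 + 48 = 323
Avg velocity = 323 / 8 = 40.38 points/sprint

40.38 points/sprint


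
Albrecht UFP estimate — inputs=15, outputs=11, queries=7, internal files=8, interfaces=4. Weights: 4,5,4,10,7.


UFP = EI*4 + EO*5 + EQ*4 + ILF*10 + EIF*7
UFP = 15*4 + 11*5 + 7*4 + 8*10 + 4*7
UFP = 60 + 55 + 28 + 80 + 28
UFP = 251

251


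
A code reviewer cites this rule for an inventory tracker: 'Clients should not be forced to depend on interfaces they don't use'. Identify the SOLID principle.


This describes the Interface Segregation Principle (ISP)

Interface Segregation Principle (ISP)


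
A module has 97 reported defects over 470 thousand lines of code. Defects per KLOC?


Defect density = defects / KLOC
Defect density = 97 / 470
Defect density = 0.206 defects/KLOC

0.206 defects/KLOC


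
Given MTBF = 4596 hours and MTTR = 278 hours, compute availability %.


Availability = MTBF / (MTBF + MTTR)
Availability = 4596 / (4596 + 278)
Availability = 4596 / 4874
Availability = 94.2963%

94.2963%


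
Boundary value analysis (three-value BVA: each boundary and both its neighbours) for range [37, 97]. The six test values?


Range: [37, 97]
Boundaries: just below min, min, min+1, max-1, max, just above max
Values: [36, 37, 38, 96, 97, 98]

[36, 37, 38, 96, 97, 98]


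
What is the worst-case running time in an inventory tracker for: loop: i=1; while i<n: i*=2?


Reasoning: i doubles each step so iterations are log2(n)
Complexity: O(log n)

O(log n)


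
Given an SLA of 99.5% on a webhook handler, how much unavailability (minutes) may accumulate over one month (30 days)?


Formula: allowed downtime = period * (100 - SLA) / 100
Period (month (30 days)) = 43200 minutes
Unavailability fraction = (100 - 99.5) / 100
Allowed downtime = 43200 * (100 - 99.5) / 100
Allowed downtime = 216.0 minutes

216.0 minutes


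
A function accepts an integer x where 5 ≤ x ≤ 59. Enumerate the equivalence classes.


Valid range: [5, 59]
Class 1: x < 5 — invalid
Class 2: 5 ≤ x ≤ 59 — valid
Class 3: x > 59 — invalid
Total equivalence classes: 3

3 equivalence classes


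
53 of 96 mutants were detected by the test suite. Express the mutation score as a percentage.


Mutation score = killed / total * 100
Mutation score = 53 / 96 * 100
Mutation score = 55.21%

55.21%


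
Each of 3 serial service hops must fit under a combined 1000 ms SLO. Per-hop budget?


Formula: per_stage = total_budget / stages
per_stage = 1000 / 3
per_stage = 333.33 ms

333.33 ms


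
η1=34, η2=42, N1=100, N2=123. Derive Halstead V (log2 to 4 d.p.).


Formula: V = N * log2(η), where N = N1 + N2 and η = η1 + η2
η = 34 + 42 = 76
N = 100 + 123 = 223
log2(76) ≈ 6.2479
V = 223 * 6.2479 = 1393.28

1393.28


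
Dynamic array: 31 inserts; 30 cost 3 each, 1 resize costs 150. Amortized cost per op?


Formula: Amortized cost = Total cost / Operations
Total cost = (30 * 3) + (1 * 150)
Total cost = 90 + 150 = 240
Amortized = 240 / 31 = 7.7419

7.7419


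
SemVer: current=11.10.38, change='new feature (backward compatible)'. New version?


Current: 11.10.38
Change category: 'new feature (backward compatible)' → minor bump
SemVer rule: minor bump → increment MINOR, reset PATCH to 0 (MAJOR unchanged)
New: 11.11.0

11.11.0


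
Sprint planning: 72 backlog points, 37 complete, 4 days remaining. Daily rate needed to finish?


Formula: Required rate = Remaining points / Days left
Remaining = 72 - 37 = 35 points
Required rate = 35 / 4 = 8.75 points/day

8.75 points/day


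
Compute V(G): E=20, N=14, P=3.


Formula: V(G) = E - N + 2P
V(G) = 20 - 14 + 2*3
V(G) = 6 + 6
V(G) = 12

12


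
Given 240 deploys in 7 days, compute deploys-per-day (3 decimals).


Formula: deployments per day = releases / days
= 240 / 7
= 34.286 deploys/day
(equivalently, 240.0 deploys/week)

34.286 deploys/day


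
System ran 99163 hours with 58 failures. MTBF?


Formula: MTBF = Total operating time / Number of failures
MTBF = 99163 / 58
MTBF = 1709.71 hours

1709.71 hours


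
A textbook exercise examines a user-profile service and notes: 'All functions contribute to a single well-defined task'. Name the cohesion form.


Reasoning: Best: single purpose
Type: Functional cohesion

Functional cohesion


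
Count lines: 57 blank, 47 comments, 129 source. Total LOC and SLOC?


Total LOC = blank + comment + code
Total LOC = 57 + 47 + 129 = 233
SLOC (source only) = code = 129

Total LOC: 233, SLOC: 129


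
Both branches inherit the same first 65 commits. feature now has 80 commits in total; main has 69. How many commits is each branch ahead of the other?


Common ancestor: commit #65
feature commits after divergence: 80 - 65 = 15
main commits after divergence: 69 - 65 = 4
feature is 15 commits ahead of main
main is 4 commits ahead of feature

feature ahead: 15, main ahead: 4


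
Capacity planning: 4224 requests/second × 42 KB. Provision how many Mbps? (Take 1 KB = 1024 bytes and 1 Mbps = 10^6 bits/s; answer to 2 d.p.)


Formula: Mbps = payload_bytes * RPS * 8 / 1e6
Payload per request = 42 KB = 42 * 1024 = 43008 bytes
Total bytes/sec = 43008 * 4224 = 181665792
Total bits/sec = 181665792 * 8 = 1453326336
Mbps = 1453326336 / 1e6 = 1453.33

1453.33 Mbps


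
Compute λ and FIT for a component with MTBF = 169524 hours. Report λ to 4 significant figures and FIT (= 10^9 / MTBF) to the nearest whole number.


Formula: λ = 1 / MTBF; FIT = λ × 1e9 = 1e9 / MTBF
λ = 1 / 169524 ≈ 5.899e-06 failures/hour
FIT = 1e9 / 169524 ≈ 5899 failures per 1e9 hours (nearest whole number)

λ = 5.899e-06 /h, FIT = 5899


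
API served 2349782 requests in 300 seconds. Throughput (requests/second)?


Formula: throughput = requests / seconds
throughput = 2349782 / 300
throughput = 7832.61 requests/second

7832.61 requests/second


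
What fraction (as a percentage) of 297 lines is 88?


Coverage = covered / total * 100
Coverage = 88 / 297 * 100
Coverage = 29.63%

29.63%


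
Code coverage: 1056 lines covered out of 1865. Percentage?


Coverage = covered / total * 100
Coverage = 1056 / 1865 * 100
Coverage = 56.62%

56.62%


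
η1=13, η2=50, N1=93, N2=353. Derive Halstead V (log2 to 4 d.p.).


Formula: V = N * log2(η), where N = N1 + N2 and η = η1 + η2
η = 13 + 50 = 63
N = 93 + 353 = 446
log2(63) ≈ 5.9773
V = 446 * 5.9773 = 2665.88

2665.88


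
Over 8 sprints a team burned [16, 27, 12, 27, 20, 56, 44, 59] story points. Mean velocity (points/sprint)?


Formula: Avg velocity = Total points / Number of sprints
Points: [16, 27, 12, 27, 20, 56, 44, 59]
Sum = 16 + 27 + 12 + 27 + 20 + 56 + 44 + 59 = 261
Avg velocity = 261 / 8 = 32.63 points/sprint

32.63 points/sprint


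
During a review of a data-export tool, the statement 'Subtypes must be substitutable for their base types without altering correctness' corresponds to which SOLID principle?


This describes the Liskov Substitution Principle (LSP)

Liskov Substitution Principle (LSP)


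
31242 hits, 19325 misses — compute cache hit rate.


Formula: hit rate = hits / (hits + misses) * 100
hit rate = 31242 / (31242 + 19325) * 100
hit rate = 31242 / 50567 * 100
hit rate = 61.78%

61.78%


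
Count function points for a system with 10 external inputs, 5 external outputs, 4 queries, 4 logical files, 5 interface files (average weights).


UFP = EI*4 + EO*5 + EQ*4 + ILF*10 + EIF*7
UFP = 10*4 + 5*5 + 4*4 + 4*10 + 5*7
UFP = 40 + 25 + 16 + 40 + 35
UFP = 156

156


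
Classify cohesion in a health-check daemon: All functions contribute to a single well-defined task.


Reasoning: Best: single purpose
Type: Functional cohesion

Functional cohesion


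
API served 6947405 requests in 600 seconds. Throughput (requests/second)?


Formula: throughput = requests / seconds
throughput = 6947405 / 600
throughput = 11579.01 requests/second

11579.01 requests/second


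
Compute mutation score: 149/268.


Mutation score = killed / total * 100
Mutation score = 149 / 268 * 100
Mutation score = 55.6%

55.6%


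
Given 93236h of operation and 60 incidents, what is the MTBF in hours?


Formula: MTBF = Total operating time / Number of failures
MTBF = 93236 / 60
MTBF = 1553.93 hours

1553.93 hours


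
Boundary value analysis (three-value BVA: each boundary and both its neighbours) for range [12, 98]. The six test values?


Range: [12, 98]
Boundaries: just below min, min, min+1, max-1, max, just above max
Values: [11, 12, 13, 97, 98, 99]

[11, 12, 13, 97, 98, 99]


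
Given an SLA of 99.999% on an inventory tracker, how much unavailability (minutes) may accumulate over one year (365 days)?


Formula: allowed downtime = period * (100 - SLA) / 100
Period (year (365 days)) = 525600 minutes
Unavailability fraction = (100 - 99.999) / 100
Allowed downtime = 525600 * (100 - 99.999) / 100
Allowed downtime = 5.256 minutes

5.256 minutes


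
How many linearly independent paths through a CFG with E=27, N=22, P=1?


Formula: V(G) = E - N + 2P
V(G) = 27 - 22 + 2*1
V(G) = 5 + 2
V(G) = 7

7


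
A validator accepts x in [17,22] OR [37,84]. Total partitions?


Valid ranges: [17,22] and [37,84]
Class 1: x < 17 — invalid
Class 2: 17 ≤ x ≤ 22 — valid
Class 3: 22 < x < 37 — invalid (gap between ranges)
Class 4: 37 ≤ x ≤ 84 — valid
Class 5: x > 84 — invalid
Total equivalence classes: 5

5 equivalence classes


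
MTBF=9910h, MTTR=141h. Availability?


Availability = MTBF / (MTBF + MTTR)
Availability = 9910 / (9910 + 141)
Availability = 9910 / 10051
Availability = 98.5972%

98.5972%


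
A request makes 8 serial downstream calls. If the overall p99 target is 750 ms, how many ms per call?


Formula: per_stage = total_budget / stages
per_stage = 750 / 8
per_stage = 93.75 ms

93.75 ms


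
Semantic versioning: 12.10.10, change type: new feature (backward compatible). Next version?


Current: 12.10.10
Change category: 'new feature (backward compatible)' → minor bump
SemVer rule: minor bump → increment MINOR, reset PATCH to 0 (MAJOR unchanged)
New: 12.11.0

12.11.0


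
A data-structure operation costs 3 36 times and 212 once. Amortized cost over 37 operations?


Formula: Amortized cost = Total cost / Operations
Total cost = (36 * 3) + (1 * 212)
Total cost = 108 + 212 = 320
Amortized = 320 / 37 = 8.6486

8.6486


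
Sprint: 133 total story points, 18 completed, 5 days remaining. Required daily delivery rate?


Formula: Required rate = Remaining points / Days left
Remaining = 133 - 18 = 115 points
Required rate = 115 / 5 = 23.0 points/day

23.0 points/day


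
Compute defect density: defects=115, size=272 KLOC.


Defect density = defects / KLOC
Defect density = 115 / 272
Defect density = 0.423 defects/KLOC

0.423 defects/KLOC


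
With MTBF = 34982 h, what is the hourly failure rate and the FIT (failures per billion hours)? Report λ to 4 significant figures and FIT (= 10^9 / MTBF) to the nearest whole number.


Formula: λ = 1 / MTBF; FIT = λ × 1e9 = 1e9 / MTBF
λ = 1 / 34982 ≈ 2.859e-05 failures/hour
FIT = 1e9 / 34982 ≈ 28586 failures per 1e9 hours (nearest whole number)

λ = 2.859e-05 /h, FIT = 28586


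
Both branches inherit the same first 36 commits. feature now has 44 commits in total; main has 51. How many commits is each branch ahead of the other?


Common ancestor: commit #36
feature commits after divergence: 44 - 36 = 8
main commits after divergence: 51 - 36 = 15
feature is 8 commits ahead of main
main is 15 commits ahead of feature

feature ahead: 8, main ahead: 15


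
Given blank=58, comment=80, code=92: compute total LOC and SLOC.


Total LOC = blank + comment + code
Total LOC = 58 + 80 + 92 = 230
SLOC (source only) = code = 92

Total LOC: 230, SLOC: 92


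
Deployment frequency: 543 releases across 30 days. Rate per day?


Formula: deployments per day = releases / days
= 543 / 30
= 18.1 deploys/day
(equivalently, 126.7 deploys/week)

18.1 deploys/day


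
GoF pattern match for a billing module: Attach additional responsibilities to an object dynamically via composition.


This matches the Decorator pattern

Decorator


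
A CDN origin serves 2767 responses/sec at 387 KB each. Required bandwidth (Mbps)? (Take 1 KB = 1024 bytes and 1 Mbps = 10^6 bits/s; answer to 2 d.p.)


Formula: Mbps = payload_bytes * RPS * 8 / 1e6
Payload per request = 387 KB = 387 * 1024 = 396288 bytes
Total bytes/sec = 396288 * 2767 = 1096528896
Total bits/sec = 1096528896 * 8 = 8772231168
Mbps = 8772231168 / 1e6 = 8772.23

8772.23 Mbps
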